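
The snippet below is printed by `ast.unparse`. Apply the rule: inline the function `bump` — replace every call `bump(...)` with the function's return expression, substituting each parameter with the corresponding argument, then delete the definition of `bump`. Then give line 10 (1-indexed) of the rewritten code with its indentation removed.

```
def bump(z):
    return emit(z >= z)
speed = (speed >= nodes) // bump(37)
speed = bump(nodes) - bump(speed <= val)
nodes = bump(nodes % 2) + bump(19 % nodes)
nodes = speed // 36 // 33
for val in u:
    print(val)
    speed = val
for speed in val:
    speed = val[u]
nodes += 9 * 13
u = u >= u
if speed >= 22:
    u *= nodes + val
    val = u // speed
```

Transformed code:
speed = (speed >= nodes) // emit(37 >= 37)
speed = emit(nodes >= nodes) - emit((speed <= val) >= (speed <= val))
nodes = emit(nodes % 2 >= nodes % 2) + emit(19 % nodes >= 19 % nodes)
nodes = speed // 36 // 33
for val in u:
    print(val)
    speed = val
for speed in val:
    speed = val[u]
nodes += 9 * 13
u = u >= u
if speed >= 22:
    u *= nodes + val
    val = u // speed

nodes += 9 * 13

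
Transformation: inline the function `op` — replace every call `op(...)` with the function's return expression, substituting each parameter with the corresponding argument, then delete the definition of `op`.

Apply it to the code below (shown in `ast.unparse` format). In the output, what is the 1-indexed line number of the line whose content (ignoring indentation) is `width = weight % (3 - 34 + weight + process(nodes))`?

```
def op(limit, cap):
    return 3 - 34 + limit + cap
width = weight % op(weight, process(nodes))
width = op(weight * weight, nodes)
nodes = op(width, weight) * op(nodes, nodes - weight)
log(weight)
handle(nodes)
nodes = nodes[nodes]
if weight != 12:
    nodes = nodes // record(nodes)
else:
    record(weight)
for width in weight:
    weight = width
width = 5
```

1

Transformed code:
width = weight % (3 - 34 + weight + process(nodes))
width = 3 - 34 + weight * weight + nodes
nodes = (3 - 34 + width + weight) * (3 - 34 + nodes + (nodes - weight))
log(weight)
handle(nodes)
nodes = nodes[nodes]
if weight != 12:
    nodes = nodes // record(nodes)
else:
    record(weight)
for width in weight:
    weight = width
width = 5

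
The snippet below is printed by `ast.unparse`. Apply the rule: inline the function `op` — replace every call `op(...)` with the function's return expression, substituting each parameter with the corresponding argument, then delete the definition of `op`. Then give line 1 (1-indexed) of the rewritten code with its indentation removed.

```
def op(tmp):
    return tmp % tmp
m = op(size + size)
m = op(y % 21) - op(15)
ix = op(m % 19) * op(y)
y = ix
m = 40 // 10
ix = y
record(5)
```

m = (size + size) % (size + size)

Transformed code:
m = (size + size) % (size + size)
m = y % 21 % (y % 21) - 15 % 15
ix = m % 19 % (m % 19) * (y % y)
y = ix
m = 40 // 10
ix = y
record(5)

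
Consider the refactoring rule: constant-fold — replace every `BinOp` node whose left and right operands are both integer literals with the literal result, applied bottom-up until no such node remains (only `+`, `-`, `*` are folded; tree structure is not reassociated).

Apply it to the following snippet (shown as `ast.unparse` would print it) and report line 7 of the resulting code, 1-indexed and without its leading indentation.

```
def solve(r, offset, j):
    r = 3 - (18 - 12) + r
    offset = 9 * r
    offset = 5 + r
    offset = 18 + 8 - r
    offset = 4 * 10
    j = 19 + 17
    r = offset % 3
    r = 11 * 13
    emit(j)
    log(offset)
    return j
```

j = 36

Transformed code:
def solve(r, offset, j):
    r = -3 + r
    offset = 9 * r
    offset = 5 + r
    offset = 26 - r
    offset = 40
    j = 36
    r = offset % 3
    r = 143
    emit(j)
    log(offset)
    return j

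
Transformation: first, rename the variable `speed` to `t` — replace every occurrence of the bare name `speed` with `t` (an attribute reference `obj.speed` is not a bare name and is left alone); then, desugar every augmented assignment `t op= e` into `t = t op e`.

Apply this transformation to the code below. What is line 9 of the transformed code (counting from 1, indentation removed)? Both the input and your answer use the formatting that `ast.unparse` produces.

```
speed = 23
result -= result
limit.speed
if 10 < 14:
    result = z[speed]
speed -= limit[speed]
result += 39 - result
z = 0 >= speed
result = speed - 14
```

Transformed code:
t = 23
result = result - result
limit.speed
if 10 < 14:
    result = z[t]
t = t - limit[t]
result = result + (39 - result)
z = 0 >= t
result = t - 14

result = t - 14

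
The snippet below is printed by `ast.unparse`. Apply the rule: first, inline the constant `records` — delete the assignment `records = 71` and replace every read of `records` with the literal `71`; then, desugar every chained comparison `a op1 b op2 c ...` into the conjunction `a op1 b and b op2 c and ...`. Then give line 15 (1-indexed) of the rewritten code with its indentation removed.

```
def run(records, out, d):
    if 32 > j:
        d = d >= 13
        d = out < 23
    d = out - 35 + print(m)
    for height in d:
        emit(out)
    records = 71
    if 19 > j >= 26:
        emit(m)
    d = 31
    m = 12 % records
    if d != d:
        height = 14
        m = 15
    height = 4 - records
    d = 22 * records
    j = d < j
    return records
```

Transformed code:
def run(records, out, d):
    if 32 > j:
        d = d >= 13
        d = out < 23
    d = out - 35 + print(m)
    for height in d:
        emit(out)
    if 19 > j and j >= 26:
        emit(m)
    d = 31
    m = 12 % 71
    if d != d:
        height = 14
        m = 15
    height = 4 - 71
    d = 22 * 71
    j = d < j
    return 71

height = 4 - 71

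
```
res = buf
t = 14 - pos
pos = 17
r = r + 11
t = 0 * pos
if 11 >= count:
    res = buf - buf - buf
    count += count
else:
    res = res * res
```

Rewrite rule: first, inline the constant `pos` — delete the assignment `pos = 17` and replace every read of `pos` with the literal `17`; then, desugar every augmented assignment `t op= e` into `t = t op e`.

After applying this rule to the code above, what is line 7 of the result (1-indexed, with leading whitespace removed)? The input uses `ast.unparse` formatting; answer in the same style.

count = count + count

Transformed code:
res = buf
t = 14 - 17
r = r + 11
t = 0 * 17
if 11 >= count:
    res = buf - buf - buf
    count = count + count
else:
    res = res * res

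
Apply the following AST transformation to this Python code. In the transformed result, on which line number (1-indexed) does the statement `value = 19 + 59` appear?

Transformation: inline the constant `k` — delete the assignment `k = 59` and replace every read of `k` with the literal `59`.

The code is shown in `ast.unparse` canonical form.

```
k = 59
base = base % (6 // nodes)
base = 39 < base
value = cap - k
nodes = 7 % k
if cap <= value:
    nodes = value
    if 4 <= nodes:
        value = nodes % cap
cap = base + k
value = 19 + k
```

10

Transformed code:
base = base % (6 // nodes)
base = 39 < base
value = cap - 59
nodes = 7 % 59
if cap <= value:
    nodes = value
    if 4 <= nodes:
        value = nodes % cap
cap = base + 59
value = 19 + 59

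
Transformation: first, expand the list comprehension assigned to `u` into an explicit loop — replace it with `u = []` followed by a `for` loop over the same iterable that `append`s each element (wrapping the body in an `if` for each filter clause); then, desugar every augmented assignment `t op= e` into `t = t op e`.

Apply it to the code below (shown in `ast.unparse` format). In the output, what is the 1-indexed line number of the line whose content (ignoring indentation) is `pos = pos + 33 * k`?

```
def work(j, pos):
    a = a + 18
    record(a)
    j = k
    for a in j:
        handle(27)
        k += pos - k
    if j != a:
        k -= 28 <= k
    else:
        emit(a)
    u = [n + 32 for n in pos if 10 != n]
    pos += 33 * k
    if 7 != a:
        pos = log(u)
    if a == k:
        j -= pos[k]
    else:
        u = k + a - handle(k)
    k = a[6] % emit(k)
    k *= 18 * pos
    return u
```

Transformed code:
def work(j, pos):
    a = a + 18
    record(a)
    j = k
    for a in j:
        handle(27)
        k = k + (pos - k)
    if j != a:
        k = k - (28 <= k)
    else:
        emit(a)
    u = []
    for n in pos:
        if 10 != n:
            u.append(n + 32)
    pos = pos + 33 * k
    if 7 != a:
        pos = log(u)
    if a == k:
        j = j - pos[k]
    else:
        u = k + a - handle(k)
    k = a[6] % emit(k)
    k = k * (18 * pos)
    return u

16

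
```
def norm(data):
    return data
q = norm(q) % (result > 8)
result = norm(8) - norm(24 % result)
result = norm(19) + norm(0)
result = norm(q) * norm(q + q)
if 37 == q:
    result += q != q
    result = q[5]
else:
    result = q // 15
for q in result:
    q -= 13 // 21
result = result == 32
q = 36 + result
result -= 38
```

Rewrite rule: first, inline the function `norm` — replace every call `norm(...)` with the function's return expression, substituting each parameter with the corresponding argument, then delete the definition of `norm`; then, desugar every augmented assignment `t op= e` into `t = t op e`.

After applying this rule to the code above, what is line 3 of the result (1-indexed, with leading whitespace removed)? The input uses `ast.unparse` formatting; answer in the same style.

Transformed code:
q = q % (result > 8)
result = 8 - 24 % result
result = 19 + 0
result = q * (q + q)
if 37 == q:
    result = result + (q != q)
    result = q[5]
else:
    result = q // 15
for q in result:
    q = q - 13 // 21
result = result == 32
q = 36 + result
result = result - 38

result = 19 + 0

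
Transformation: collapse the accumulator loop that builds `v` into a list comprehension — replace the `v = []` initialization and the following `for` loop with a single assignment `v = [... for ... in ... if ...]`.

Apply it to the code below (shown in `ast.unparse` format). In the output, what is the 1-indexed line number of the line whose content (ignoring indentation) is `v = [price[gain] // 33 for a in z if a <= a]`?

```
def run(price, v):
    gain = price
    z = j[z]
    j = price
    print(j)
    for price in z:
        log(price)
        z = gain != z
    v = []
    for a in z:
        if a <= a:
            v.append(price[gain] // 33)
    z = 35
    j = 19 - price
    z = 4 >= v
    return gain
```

9

Transformed code:
def run(price, v):
    gain = price
    z = j[z]
    j = price
    print(j)
    for price in z:
        log(price)
        z = gain != z
    v = [price[gain] // 33 for a in z if a <= a]
    z = 35
    j = 19 - price
    z = 4 >= v
    return gain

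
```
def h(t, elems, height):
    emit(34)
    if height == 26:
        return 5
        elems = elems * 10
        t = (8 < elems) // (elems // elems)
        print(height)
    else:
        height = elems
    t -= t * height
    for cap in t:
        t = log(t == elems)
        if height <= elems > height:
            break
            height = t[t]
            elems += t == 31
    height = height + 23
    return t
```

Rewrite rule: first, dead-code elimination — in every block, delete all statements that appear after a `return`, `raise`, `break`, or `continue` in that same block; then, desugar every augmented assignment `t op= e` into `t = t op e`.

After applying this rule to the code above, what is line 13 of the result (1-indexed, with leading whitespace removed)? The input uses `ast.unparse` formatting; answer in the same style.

return t

Transformed code:
def h(t, elems, height):
    emit(34)
    if height == 26:
        return 5
    else:
        height = elems
    t = t - t * height
    for cap in t:
        t = log(t == elems)
        if height <= elems > height:
            break
    height = height + 23
    return t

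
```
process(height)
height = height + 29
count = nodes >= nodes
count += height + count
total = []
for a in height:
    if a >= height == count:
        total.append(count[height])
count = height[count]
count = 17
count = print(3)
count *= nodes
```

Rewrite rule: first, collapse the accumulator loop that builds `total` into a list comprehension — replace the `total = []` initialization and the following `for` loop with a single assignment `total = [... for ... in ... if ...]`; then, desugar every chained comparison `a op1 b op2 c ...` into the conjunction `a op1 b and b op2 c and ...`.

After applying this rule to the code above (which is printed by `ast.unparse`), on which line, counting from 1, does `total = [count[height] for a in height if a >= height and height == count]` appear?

5

Transformed code:
process(height)
height = height + 29
count = nodes >= nodes
count += height + count
total = [count[height] for a in height if a >= height and height == count]
count = height[count]
count = 17
count = print(3)
count *= nodes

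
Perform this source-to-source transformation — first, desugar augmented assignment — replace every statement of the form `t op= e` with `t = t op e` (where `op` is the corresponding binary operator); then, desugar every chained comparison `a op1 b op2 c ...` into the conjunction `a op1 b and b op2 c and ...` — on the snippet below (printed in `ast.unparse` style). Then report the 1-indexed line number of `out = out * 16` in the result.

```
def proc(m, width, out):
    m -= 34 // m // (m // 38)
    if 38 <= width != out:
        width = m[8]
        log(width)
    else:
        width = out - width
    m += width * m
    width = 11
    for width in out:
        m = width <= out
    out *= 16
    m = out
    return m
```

Transformed code:
def proc(m, width, out):
    m = m - 34 // m // (m // 38)
    if 38 <= width and width != out:
        width = m[8]
        log(width)
    else:
        width = out - width
    m = m + width * m
    width = 11
    for width in out:
        m = width <= out
    out = out * 16
    m = out
    return m

12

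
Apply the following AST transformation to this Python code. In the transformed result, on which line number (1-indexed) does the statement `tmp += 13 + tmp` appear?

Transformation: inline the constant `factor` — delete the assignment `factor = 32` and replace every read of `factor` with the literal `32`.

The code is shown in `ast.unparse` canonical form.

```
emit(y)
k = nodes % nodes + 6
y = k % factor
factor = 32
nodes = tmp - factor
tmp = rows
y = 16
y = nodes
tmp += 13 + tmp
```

8

Transformed code:
emit(y)
k = nodes % nodes + 6
y = k % 32
nodes = tmp - 32
tmp = rows
y = 16
y = nodes
tmp += 13 + tmp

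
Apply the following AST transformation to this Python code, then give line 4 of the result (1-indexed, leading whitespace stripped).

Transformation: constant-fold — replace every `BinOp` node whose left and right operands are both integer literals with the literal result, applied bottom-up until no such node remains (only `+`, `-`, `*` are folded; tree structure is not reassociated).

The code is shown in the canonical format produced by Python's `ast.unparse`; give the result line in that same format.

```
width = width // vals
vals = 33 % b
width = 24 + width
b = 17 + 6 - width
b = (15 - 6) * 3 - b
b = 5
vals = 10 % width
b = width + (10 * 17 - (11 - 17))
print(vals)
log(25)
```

b = 23 - width

Transformed code:
width = width // vals
vals = 33 % b
width = 24 + width
b = 23 - width
b = 27 - b
b = 5
vals = 10 % width
b = width + 176
print(vals)
log(25)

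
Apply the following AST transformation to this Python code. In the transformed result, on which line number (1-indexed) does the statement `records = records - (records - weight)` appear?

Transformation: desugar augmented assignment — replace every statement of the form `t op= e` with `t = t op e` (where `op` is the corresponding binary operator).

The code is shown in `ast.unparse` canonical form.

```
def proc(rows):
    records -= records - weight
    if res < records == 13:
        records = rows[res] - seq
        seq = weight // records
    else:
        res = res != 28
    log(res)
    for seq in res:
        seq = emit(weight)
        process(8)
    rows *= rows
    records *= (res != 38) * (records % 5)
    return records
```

2

Transformed code:
def proc(rows):
    records = records - (records - weight)
    if res < records == 13:
        records = rows[res] - seq
        seq = weight // records
    else:
        res = res != 28
    log(res)
    for seq in res:
        seq = emit(weight)
        process(8)
    rows = rows * rows
    records = records * ((res != 38) * (records % 5))
    return records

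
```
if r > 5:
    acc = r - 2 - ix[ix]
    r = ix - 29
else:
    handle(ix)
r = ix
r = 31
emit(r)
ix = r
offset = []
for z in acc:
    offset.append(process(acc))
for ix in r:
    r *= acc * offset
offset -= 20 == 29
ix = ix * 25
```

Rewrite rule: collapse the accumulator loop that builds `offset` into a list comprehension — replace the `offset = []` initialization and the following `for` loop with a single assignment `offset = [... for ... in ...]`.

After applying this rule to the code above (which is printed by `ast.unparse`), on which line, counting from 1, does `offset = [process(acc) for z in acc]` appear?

Transformed code:
if r > 5:
    acc = r - 2 - ix[ix]
    r = ix - 29
else:
    handle(ix)
r = ix
r = 31
emit(r)
ix = r
offset = [process(acc) for z in acc]
for ix in r:
    r *= acc * offset
offset -= 20 == 29
ix = ix * 25

10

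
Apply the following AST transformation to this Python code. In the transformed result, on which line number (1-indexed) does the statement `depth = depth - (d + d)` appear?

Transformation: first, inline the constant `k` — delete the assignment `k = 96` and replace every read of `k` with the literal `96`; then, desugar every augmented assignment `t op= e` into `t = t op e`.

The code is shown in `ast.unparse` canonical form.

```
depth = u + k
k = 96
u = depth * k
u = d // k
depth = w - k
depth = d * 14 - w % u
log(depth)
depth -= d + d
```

Transformed code:
depth = u + 96
u = depth * 96
u = d // 96
depth = w - 96
depth = d * 14 - w % u
log(depth)
depth = depth - (d + d)

7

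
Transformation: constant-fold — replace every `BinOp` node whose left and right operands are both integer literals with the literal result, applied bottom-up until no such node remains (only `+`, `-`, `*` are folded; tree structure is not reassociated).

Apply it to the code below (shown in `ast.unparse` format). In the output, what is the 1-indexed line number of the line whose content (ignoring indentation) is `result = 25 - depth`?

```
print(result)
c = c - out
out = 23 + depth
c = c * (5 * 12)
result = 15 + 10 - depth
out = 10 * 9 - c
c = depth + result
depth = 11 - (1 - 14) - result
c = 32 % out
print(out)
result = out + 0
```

5

Transformed code:
print(result)
c = c - out
out = 23 + depth
c = c * 60
result = 25 - depth
out = 90 - c
c = depth + result
depth = 24 - result
c = 32 % out
print(out)
result = out + 0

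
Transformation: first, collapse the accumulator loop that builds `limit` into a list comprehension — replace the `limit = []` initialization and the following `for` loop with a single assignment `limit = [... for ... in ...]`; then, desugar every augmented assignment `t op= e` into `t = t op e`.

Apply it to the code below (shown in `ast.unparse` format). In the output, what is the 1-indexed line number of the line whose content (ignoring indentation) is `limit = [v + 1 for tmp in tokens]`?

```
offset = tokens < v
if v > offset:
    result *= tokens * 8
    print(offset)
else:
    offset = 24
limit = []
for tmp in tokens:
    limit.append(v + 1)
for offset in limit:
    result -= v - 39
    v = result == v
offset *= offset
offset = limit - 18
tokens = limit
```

7

Transformed code:
offset = tokens < v
if v > offset:
    result = result * (tokens * 8)
    print(offset)
else:
    offset = 24
limit = [v + 1 for tmp in tokens]
for offset in limit:
    result = result - (v - 39)
    v = result == v
offset = offset * offset
offset = limit - 18
tokens = limit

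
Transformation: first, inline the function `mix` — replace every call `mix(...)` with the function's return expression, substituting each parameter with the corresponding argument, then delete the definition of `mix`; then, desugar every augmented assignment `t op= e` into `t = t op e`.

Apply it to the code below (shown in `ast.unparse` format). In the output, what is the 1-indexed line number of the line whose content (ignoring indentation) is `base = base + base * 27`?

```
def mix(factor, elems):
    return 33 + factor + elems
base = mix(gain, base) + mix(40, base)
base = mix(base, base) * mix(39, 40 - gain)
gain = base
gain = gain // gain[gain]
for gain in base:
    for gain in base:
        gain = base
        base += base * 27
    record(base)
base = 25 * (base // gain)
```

8

Transformed code:
base = 33 + gain + base + (33 + 40 + base)
base = (33 + base + base) * (33 + 39 + (40 - gain))
gain = base
gain = gain // gain[gain]
for gain in base:
    for gain in base:
        gain = base
        base = base + base * 27
    record(base)
base = 25 * (base // gain)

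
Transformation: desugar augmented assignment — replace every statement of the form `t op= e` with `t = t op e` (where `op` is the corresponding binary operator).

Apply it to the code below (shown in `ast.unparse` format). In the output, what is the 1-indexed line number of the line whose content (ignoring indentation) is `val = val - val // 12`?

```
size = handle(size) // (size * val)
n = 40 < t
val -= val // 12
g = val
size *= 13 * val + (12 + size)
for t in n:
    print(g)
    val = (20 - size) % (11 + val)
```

Transformed code:
size = handle(size) // (size * val)
n = 40 < t
val = val - val // 12
g = val
size = size * (13 * val + (12 + size))
for t in n:
    print(g)
    val = (20 - size) % (11 + val)

3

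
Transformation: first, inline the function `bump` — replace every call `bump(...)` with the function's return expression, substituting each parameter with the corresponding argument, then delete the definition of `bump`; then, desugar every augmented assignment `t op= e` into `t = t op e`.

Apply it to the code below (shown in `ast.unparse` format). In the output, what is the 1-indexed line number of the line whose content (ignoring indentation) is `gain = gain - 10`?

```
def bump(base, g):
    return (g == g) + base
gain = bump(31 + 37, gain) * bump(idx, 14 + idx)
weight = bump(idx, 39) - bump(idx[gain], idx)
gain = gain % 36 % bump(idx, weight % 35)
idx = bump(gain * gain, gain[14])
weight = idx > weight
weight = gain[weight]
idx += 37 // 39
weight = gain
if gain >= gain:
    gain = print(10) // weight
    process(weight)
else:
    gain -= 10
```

Transformed code:
gain = ((gain == gain) + (31 + 37)) * ((14 + idx == 14 + idx) + idx)
weight = (39 == 39) + idx - ((idx == idx) + idx[gain])
gain = gain % 36 % ((weight % 35 == weight % 35) + idx)
idx = (gain[14] == gain[14]) + gain * gain
weight = idx > weight
weight = gain[weight]
idx = idx + 37 // 39
weight = gain
if gain >= gain:
    gain = print(10) // weight
    process(weight)
else:
    gain = gain - 10

13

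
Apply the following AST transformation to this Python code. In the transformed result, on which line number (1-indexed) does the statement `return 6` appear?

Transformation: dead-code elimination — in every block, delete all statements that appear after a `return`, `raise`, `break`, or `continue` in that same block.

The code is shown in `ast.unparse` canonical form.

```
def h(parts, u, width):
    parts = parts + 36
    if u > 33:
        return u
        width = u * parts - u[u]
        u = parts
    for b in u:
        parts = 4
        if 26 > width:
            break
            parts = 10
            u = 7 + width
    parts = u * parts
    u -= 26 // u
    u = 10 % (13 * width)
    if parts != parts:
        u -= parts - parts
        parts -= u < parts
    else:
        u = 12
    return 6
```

Transformed code:
def h(parts, u, width):
    parts = parts + 36
    if u > 33:
        return u
    for b in u:
        parts = 4
        if 26 > width:
            break
    parts = u * parts
    u -= 26 // u
    u = 10 % (13 * width)
    if parts != parts:
        u -= parts - parts
        parts -= u < parts
    else:
        u = 12
    return 6

17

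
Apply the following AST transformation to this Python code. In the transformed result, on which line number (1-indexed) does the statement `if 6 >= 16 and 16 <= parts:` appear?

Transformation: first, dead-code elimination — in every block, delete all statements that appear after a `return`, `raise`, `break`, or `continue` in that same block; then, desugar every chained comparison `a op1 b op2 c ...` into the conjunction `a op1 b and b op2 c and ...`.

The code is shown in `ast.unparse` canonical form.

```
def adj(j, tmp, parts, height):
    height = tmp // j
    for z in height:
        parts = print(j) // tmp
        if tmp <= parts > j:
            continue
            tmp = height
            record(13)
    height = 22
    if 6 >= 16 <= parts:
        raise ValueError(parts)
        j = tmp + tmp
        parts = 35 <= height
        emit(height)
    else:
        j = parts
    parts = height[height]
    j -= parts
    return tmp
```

Transformed code:
def adj(j, tmp, parts, height):
    height = tmp // j
    for z in height:
        parts = print(j) // tmp
        if tmp <= parts and parts > j:
            continue
    height = 22
    if 6 >= 16 and 16 <= parts:
        raise ValueError(parts)
    else:
        j = parts
    parts = height[height]
    j -= parts
    return tmp

8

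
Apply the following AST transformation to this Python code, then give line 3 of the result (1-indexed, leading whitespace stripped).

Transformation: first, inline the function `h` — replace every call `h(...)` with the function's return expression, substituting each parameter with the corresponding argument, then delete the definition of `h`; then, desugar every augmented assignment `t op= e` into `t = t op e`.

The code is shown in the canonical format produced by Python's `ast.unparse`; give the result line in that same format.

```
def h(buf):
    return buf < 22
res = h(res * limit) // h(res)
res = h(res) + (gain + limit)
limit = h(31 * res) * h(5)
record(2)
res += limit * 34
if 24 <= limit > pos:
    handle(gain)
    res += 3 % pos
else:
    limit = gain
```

Transformed code:
res = (res * limit < 22) // (res < 22)
res = (res < 22) + (gain + limit)
limit = (31 * res < 22) * (5 < 22)
record(2)
res = res + limit * 34
if 24 <= limit > pos:
    handle(gain)
    res = res + 3 % pos
else:
    limit = gain

limit = (31 * res < 22) * (5 < 22)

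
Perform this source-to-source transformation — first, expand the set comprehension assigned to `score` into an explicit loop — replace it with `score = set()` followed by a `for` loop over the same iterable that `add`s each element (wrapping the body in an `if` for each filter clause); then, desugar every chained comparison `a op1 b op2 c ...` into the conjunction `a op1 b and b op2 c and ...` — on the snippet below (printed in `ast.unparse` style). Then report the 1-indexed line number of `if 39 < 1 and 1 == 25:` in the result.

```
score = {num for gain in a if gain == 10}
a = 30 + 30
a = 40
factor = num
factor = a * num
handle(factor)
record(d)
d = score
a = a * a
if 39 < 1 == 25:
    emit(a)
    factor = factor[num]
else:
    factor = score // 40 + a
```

13

Transformed code:
score = set()
for gain in a:
    if gain == 10:
        score.add(num)
a = 30 + 30
a = 40
factor = num
factor = a * num
handle(factor)
record(d)
d = score
a = a * a
if 39 < 1 and 1 == 25:
    emit(a)
    factor = factor[num]
else:
    factor = score // 40 + a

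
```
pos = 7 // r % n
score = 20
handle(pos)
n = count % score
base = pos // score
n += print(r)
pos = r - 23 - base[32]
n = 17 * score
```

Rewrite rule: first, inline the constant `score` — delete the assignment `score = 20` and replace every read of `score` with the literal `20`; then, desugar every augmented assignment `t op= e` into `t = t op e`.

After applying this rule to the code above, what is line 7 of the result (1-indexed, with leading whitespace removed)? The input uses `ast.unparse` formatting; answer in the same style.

Transformed code:
pos = 7 // r % n
handle(pos)
n = count % 20
base = pos // 20
n = n + print(r)
pos = r - 23 - base[32]
n = 17 * 20

n = 17 * 20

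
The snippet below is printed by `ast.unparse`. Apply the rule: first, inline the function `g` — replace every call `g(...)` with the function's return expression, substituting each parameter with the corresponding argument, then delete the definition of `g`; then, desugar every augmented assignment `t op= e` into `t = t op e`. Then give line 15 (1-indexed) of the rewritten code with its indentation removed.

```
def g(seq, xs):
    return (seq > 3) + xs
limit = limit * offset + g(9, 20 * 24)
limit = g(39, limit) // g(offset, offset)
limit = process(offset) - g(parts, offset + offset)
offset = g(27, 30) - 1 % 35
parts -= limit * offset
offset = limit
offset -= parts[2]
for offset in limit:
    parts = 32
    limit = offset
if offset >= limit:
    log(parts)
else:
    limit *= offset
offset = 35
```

Transformed code:
limit = limit * offset + ((9 > 3) + 20 * 24)
limit = ((39 > 3) + limit) // ((offset > 3) + offset)
limit = process(offset) - ((parts > 3) + (offset + offset))
offset = (27 > 3) + 30 - 1 % 35
parts = parts - limit * offset
offset = limit
offset = offset - parts[2]
for offset in limit:
    parts = 32
    limit = offset
if offset >= limit:
    log(parts)
else:
    limit = limit * offset
offset = 35

offset = 35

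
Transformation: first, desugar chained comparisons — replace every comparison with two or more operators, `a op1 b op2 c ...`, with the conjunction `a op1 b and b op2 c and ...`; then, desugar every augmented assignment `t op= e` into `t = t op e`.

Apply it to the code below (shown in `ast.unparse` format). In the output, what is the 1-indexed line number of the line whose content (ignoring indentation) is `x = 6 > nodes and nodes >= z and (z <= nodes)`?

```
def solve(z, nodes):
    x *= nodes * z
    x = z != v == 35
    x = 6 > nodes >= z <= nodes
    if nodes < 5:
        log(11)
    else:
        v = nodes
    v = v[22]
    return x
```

4

Transformed code:
def solve(z, nodes):
    x = x * (nodes * z)
    x = z != v and v == 35
    x = 6 > nodes and nodes >= z and (z <= nodes)
    if nodes < 5:
        log(11)
    else:
        v = nodes
    v = v[22]
    return x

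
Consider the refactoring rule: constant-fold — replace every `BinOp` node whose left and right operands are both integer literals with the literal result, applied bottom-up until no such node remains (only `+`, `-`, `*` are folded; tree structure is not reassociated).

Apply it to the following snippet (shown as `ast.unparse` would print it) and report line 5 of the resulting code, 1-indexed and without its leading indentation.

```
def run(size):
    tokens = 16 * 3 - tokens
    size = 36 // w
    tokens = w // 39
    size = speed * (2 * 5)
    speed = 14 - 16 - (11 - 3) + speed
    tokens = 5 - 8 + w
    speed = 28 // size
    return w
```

size = speed * 10

Transformed code:
def run(size):
    tokens = 48 - tokens
    size = 36 // w
    tokens = w // 39
    size = speed * 10
    speed = -10 + speed
    tokens = -3 + w
    speed = 28 // size
    return w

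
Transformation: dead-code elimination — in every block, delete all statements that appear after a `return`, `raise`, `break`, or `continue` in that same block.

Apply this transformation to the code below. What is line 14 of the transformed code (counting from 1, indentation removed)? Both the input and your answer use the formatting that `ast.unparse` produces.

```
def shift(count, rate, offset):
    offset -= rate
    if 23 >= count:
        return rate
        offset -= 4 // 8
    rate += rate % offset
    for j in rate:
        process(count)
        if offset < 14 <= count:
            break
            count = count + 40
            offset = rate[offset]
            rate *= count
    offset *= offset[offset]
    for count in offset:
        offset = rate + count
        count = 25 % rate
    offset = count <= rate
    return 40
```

offset = count <= rate

Transformed code:
def shift(count, rate, offset):
    offset -= rate
    if 23 >= count:
        return rate
    rate += rate % offset
    for j in rate:
        process(count)
        if offset < 14 <= count:
            break
    offset *= offset[offset]
    for count in offset:
        offset = rate + count
        count = 25 % rate
    offset = count <= rate
    return 40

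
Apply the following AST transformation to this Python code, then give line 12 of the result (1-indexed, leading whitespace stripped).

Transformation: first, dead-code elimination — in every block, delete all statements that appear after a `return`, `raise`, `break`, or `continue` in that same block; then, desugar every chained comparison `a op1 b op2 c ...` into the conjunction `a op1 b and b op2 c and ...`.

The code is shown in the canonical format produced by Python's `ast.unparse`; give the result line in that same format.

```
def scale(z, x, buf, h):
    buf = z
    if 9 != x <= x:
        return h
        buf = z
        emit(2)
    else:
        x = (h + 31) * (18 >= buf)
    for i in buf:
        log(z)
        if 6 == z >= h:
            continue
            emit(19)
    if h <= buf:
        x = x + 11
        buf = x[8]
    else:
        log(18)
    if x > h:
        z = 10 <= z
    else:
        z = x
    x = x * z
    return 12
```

Transformed code:
def scale(z, x, buf, h):
    buf = z
    if 9 != x and x <= x:
        return h
    else:
        x = (h + 31) * (18 >= buf)
    for i in buf:
        log(z)
        if 6 == z and z >= h:
            continue
    if h <= buf:
        x = x + 11
        buf = x[8]
    else:
        log(18)
    if x > h:
        z = 10 <= z
    else:
        z = x
    x = x * z
    return 12

x = x + 11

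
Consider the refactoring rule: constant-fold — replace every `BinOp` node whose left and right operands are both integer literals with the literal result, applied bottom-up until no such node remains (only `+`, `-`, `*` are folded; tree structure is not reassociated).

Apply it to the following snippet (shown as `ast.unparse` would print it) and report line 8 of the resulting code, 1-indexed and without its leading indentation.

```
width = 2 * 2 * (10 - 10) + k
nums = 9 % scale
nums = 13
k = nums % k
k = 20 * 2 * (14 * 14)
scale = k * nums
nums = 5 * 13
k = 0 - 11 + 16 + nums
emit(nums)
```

k = 5 + nums

Transformed code:
width = 0 + k
nums = 9 % scale
nums = 13
k = nums % k
k = 7840
scale = k * nums
nums = 65
k = 5 + nums
emit(nums)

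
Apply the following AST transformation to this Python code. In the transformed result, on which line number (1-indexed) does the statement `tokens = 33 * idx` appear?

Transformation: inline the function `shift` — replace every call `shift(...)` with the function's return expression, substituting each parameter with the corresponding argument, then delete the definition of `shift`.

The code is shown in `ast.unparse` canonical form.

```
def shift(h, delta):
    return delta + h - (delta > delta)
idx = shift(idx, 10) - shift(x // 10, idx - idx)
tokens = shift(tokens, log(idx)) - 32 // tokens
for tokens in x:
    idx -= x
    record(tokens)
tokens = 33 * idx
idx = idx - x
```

6

Transformed code:
idx = 10 + idx - (10 > 10) - (idx - idx + x // 10 - (idx - idx > idx - idx))
tokens = log(idx) + tokens - (log(idx) > log(idx)) - 32 // tokens
for tokens in x:
    idx -= x
    record(tokens)
tokens = 33 * idx
idx = idx - x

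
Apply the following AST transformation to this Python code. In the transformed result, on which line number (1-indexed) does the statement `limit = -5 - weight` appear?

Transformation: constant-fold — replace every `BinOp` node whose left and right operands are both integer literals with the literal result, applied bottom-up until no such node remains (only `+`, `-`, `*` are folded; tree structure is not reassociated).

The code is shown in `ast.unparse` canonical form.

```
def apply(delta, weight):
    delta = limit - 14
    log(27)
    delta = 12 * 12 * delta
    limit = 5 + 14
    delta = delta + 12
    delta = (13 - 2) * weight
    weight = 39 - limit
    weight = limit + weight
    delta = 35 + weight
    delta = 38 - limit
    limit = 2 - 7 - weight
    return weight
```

Transformed code:
def apply(delta, weight):
    delta = limit - 14
    log(27)
    delta = 144 * delta
    limit = 19
    delta = delta + 12
    delta = 11 * weight
    weight = 39 - limit
    weight = limit + weight
    delta = 35 + weight
    delta = 38 - limit
    limit = -5 - weight
    return weight

12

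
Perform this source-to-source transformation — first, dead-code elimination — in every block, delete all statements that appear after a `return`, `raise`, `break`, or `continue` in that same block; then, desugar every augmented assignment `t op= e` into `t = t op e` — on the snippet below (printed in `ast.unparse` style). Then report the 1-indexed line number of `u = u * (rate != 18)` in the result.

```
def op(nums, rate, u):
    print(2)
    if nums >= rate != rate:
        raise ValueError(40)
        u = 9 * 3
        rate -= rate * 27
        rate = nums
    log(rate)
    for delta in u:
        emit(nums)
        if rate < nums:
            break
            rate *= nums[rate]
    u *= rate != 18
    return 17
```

Transformed code:
def op(nums, rate, u):
    print(2)
    if nums >= rate != rate:
        raise ValueError(40)
    log(rate)
    for delta in u:
        emit(nums)
        if rate < nums:
            break
    u = u * (rate != 18)
    return 17

10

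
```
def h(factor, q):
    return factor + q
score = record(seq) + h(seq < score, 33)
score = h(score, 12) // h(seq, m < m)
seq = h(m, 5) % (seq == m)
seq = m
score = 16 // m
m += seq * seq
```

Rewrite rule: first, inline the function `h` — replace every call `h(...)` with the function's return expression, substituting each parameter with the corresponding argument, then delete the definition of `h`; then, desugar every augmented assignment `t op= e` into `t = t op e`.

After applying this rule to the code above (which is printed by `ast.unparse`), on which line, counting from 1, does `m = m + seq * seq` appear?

Transformed code:
score = record(seq) + ((seq < score) + 33)
score = (score + 12) // (seq + (m < m))
seq = (m + 5) % (seq == m)
seq = m
score = 16 // m
m = m + seq * seq

6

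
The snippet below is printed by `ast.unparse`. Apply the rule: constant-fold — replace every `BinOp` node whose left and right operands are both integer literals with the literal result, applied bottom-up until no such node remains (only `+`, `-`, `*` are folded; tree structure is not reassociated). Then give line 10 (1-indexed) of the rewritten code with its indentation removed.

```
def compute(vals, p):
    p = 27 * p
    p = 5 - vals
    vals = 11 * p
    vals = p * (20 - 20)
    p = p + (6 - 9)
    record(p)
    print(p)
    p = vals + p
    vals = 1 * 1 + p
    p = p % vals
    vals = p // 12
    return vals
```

Transformed code:
def compute(vals, p):
    p = 27 * p
    p = 5 - vals
    vals = 11 * p
    vals = p * 0
    p = p + -3
    record(p)
    print(p)
    p = vals + p
    vals = 1 + p
    p = p % vals
    vals = p // 12
    return vals

vals = 1 + p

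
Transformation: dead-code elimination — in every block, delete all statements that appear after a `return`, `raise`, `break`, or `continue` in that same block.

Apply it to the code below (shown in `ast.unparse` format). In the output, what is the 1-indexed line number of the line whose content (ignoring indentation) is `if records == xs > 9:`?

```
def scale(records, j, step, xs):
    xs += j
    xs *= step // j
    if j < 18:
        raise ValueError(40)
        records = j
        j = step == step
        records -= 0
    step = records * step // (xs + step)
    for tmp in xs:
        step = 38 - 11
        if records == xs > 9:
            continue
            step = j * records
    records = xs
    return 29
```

Transformed code:
def scale(records, j, step, xs):
    xs += j
    xs *= step // j
    if j < 18:
        raise ValueError(40)
    step = records * step // (xs + step)
    for tmp in xs:
        step = 38 - 11
        if records == xs > 9:
            continue
    records = xs
    return 29

9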